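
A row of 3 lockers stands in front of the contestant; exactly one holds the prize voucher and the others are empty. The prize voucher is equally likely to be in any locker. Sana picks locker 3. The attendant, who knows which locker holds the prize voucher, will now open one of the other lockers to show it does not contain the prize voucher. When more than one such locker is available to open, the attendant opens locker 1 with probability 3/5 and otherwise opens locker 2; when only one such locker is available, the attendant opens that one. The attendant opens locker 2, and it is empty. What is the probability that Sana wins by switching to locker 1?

Consider each possible location of the prize voucher in turn.
If it is in locker 1 (prior 1/3): only locker 2 is available, probability 1; weight (1/3)·1 = 1/3.
If it is in locker 2 (prior 1/3): the attendant opened locker 2, so this case is ruled out; weight (1/3)·0 = 0.
If it is in locker 3 (prior 1/3): locker 1 is available but not opened, probability 2/5; weight (1/3)·(2/5) = 2/15.
The weights sum to 7/15.
So P(the prize voucher in locker 1 | the attendant opened locker 2) = (1/3) / (7/15) = 5/7.

5/7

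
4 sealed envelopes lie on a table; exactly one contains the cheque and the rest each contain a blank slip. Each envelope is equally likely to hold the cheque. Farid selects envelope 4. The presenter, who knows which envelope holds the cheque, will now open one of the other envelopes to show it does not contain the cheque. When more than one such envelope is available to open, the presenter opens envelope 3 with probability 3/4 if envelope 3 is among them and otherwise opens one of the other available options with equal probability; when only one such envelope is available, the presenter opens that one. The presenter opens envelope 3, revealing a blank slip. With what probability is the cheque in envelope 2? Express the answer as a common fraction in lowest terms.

Consider each possible location of the cheque in turn.
If it is in any of envelopes 1, 2, and 4 (prior 1/4 each): envelope 3 is available, opened with probability 3/4; weight (1/4)·(3/4) = 3/16 each.
If it is in envelope 3 (prior 1/4): the presenter opened envelope 3, so this case is ruled out; weight (1/4)·0 = 0.
The weights sum to 9/16.
So P(the cheque in envelope 2 | the presenter opened envelope 3) = (3/16) / (9/16) = 1/3.

1/3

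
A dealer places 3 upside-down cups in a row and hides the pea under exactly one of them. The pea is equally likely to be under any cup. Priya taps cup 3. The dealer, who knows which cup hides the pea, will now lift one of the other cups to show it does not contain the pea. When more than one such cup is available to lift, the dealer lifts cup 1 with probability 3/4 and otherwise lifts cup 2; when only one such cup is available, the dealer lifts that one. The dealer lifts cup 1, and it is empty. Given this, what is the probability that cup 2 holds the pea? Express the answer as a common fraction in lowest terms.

Condition on the true location of the pea.
If it is under cup 1 (prior 1/3): the dealer opened cup 1, so this case is ruled out; weight (1/3)·0 = 0.
If it is under cup 2 (prior 1/3): only cup 1 is available, probability 1; weight (1/3)·1 = 1/3.
If it is under cup 3 (prior 1/3): cup 1 is available, opened with probability 3/4; weight (1/3)·(3/4) = 1/4.
The weights sum to 7/12.
So P(the pea under cup 2 | the dealer opened cup 1) = (1/3) / (7/12) = 4/7.

4/7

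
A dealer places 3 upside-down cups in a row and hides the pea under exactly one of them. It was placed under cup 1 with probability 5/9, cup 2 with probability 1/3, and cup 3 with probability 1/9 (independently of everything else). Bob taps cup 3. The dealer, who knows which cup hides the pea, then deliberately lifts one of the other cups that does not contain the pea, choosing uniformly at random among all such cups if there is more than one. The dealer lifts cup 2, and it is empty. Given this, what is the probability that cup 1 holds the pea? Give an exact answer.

Apply Bayes' rule, conditioning on where the pea actually is.
If it is under cup 1 (prior 5/9): the dealer has no choice, probability 1; weight (5/9)·1 = 5/9.
If it is under cup 2 (prior 1/3): the dealer opened cup 2, so this case is ruled out; weight (1/3)·0 = 0.
If it is under cup 3 (prior 1/9): the dealer has 2 equally likely choices, so probability 1/2; weight (1/9)·(1/2) = 1/18.
The weights sum to 11/18.
So P(the pea under cup 1 | the dealer opened cup 2) = (5/9) / (11/18) = 10/11.

10/11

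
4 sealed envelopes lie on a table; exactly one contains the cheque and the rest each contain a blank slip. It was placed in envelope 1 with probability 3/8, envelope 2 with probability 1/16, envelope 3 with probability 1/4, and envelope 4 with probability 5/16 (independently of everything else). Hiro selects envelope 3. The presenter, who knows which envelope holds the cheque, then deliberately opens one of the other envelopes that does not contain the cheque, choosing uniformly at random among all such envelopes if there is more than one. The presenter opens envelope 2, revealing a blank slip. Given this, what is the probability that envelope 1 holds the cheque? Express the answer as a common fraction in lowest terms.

Apply Bayes' rule, conditioning on where the cheque actually is.
If it is in envelope 1 (prior 3/8): the presenter has 2 equally likely choices, so probability 1/2; weight (3/8)·(1/2) = 3/16.
If it is in envelope 2 (prior 1/16): the presenter opened envelope 2, so this case is ruled out; weight (1/16)·0 = 0.
If it is in envelope 3 (prior 1/4): the presenter has 3 equally likely choices, so probability 1/3; weight (1/4)·(1/3) = 1/12.
If it is in envelope 4 (prior 5/16): the presenter has 2 equally likely choices, so probability 1/2; weight (5/16)·(1/2) = 5/32.
The weights sum to 41/96.
So P(the cheque in envelope 1 | the presenter opened envelope 2) = (3/16) / (41/96) = 18/41.

18/41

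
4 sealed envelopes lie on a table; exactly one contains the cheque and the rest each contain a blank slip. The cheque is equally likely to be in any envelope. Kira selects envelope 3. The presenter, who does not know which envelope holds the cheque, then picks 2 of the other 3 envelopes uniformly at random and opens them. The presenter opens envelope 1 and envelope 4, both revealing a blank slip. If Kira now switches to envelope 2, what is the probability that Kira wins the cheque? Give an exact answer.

Because the presenter chose which envelopes to open without knowing where the cheque is, the choice is independent of the prize location. Learning that none of the 2 opened envelopes holds the cheque simply rules out those 2 locations and leaves the remaining 2 envelopes still equally likely by symmetry.
So P(the cheque in envelope 2) = 1/2.

1/2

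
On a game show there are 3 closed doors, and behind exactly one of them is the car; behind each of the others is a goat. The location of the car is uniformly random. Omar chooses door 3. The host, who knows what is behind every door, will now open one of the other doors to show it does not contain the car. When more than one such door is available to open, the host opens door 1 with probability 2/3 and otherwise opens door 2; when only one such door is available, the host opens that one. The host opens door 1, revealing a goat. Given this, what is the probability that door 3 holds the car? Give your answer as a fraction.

2/5

Condition on the true location of the car.
If it is behind door 1 (prior 1/3): the host opened door 1, so this case is ruled out; weight (1/3)·0 = 0.
If it is behind door 2 (prior 1/3): only door 1 is available, probability 1; weight (1/3)·1 = 1/3.
If it is behind door 3 (prior 1/3): door 1 is available, opened with probability 2/3; weight (1/3)·(2/3) = 2/9.
The weights sum to 5/9.
So P(the car behind door 3 | the host opened door 1) = (2/9) / (5/9) = 2/5.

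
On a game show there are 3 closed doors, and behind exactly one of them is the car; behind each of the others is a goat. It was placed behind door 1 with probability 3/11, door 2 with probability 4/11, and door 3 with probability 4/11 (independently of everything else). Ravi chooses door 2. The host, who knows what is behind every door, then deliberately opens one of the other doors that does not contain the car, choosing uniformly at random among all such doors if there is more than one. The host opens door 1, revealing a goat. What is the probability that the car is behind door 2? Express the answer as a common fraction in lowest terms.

Consider each possible location of the car in turn.
If it is behind door 1 (prior 3/11): the host opened door 1, so this case is ruled out; weight (3/11)·0 = 0.
If it is behind door 2 (prior 4/11): the host has 2 equally likely choices, so probability 1/2; weight (4/11)·(1/2) = 2/11.
If it is behind door 3 (prior 4/11): the host has no choice, probability 1; weight (4/11)·1 = 4/11.
The weights sum to 6/11.
So P(the car behind door 2 | the host opened door 1) = (2/11) / (6/11) = 1/3.

1/3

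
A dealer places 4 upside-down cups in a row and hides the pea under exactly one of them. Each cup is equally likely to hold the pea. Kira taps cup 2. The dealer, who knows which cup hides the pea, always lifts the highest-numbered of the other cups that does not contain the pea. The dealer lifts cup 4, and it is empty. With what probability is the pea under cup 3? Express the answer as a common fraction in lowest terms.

Apply Bayes' rule, conditioning on where the pea actually is.
If it is under any of cups 1, 2, and 3 (prior 1/4 each): cup 4 is the highest-numbered option available, probability 1; weight (1/4)·1 = 1/4 each.
If it is under cup 4 (prior 1/4): the dealer opened cup 4, so this case is ruled out; weight (1/4)·0 = 0.
The weights sum to 3/4.
So P(the pea under cup 3 | the dealer opened cup 4) = (1/4) / (3/4) = 1/3.

1/3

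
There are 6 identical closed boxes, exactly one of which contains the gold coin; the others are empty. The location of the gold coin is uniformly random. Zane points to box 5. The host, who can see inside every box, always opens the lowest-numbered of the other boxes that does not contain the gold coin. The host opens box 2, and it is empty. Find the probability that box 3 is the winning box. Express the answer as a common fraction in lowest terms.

Consider each possible location of the gold coin in turn.
If it is in box 1 (prior 1/6): box 2 is the lowest-numbered option available, probability 1; weight (1/6)·1 = 1/6.
If it is in box 2 (prior 1/6): the host opened box 2, so this case is ruled out; weight (1/6)·0 = 0.
If it is in any of boxes 3, 4, 5, and 6 (prior 1/6 each): the host would have opened box 1 instead, probability 0; weight (1/6)·0 = 0 each.
The weights sum to 1/6.
So P(the gold coin in box 3 | the host opened box 2) = 0 / (1/6) = 0.

0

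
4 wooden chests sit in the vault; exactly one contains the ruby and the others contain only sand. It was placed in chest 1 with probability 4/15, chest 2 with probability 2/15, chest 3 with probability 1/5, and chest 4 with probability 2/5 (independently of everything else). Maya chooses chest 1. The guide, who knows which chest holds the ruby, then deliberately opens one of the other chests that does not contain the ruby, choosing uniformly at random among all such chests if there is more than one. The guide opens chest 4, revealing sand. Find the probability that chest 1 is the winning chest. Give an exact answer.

Condition on the true location of the ruby.
If it is in chest 1 (prior 4/15): the guide has 3 equally likely choices, so probability 1/3; weight (4/15)·(1/3) = 4/45.
If it is in chest 2 (prior 2/15): the guide has 2 equally likely choices, so probability 1/2; weight (2/15)·(1/2) = 1/15.
If it is in chest 3 (prior 1/5): the guide has 2 equally likely choices, so probability 1/2; weight (1/5)·(1/2) = 1/10.
If it is in chest 4 (prior 2/5): the guide opened chest 4, so this case is ruled out; weight (2/5)·0 = 0.
The weights sum to 23/90.
So P(the ruby in chest 1 | the guide opened chest 4) = (4/45) / (23/90) = 8/23.

8/23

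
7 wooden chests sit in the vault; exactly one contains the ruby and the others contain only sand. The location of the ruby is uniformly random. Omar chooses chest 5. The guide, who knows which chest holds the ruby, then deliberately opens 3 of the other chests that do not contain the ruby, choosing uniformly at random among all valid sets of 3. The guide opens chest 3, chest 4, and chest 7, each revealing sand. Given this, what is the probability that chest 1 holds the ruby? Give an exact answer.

Apply Bayes' rule, conditioning on where the ruby actually is.
If it is in any of chests 1, 2, and 6 (prior 1/7 each): the guide has 10 equally likely choices, so probability 1/10; weight (1/7)·(1/10) = 1/70 each.
If it is in any of chests 3, 4, and 7 (prior 1/7 each): that chest was opened and seen not to hold the prize — ruled out; weight (1/7)·0 = 0 each.
If it is in chest 5 (prior 1/7): the guide has 20 equally likely choices, so probability 1/20; weight (1/7)·(1/20) = 1/140.
The weights sum to 1/20.
So P(the ruby in chest 1 | the guide opened chest 3, chest 4, and chest 7) = (1/70) / (1/20) = 2/7.

2/7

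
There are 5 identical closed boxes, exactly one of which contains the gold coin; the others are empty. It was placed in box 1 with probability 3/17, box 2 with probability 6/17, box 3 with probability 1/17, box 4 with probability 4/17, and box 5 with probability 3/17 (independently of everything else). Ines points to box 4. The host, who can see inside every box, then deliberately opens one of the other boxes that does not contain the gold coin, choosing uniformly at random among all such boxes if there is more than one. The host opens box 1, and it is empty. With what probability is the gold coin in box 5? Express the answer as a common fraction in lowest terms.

3/13

Condition on the true location of the gold coin.
If it is in box 1 (prior 3/17): the host opened box 1, so this case is ruled out; weight (3/17)·0 = 0.
If it is in box 2 (prior 6/17): the host has 3 equally likely choices, so probability 1/3; weight (6/17)·(1/3) = 2/17.
If it is in box 3 (prior 1/17): the host has 3 equally likely choices, so probability 1/3; weight (1/17)·(1/3) = 1/51.
If it is in box 4 (prior 4/17): the host has 4 equally likely choices, so probability 1/4; weight (4/17)·(1/4) = 1/17.
If it is in box 5 (prior 3/17): the host has 3 equally likely choices, so probability 1/3; weight (3/17)·(1/3) = 1/17.
The weights sum to 13/51.
So P(the gold coin in box 5 | the host opened box 1) = (1/17) / (13/51) = 3/13.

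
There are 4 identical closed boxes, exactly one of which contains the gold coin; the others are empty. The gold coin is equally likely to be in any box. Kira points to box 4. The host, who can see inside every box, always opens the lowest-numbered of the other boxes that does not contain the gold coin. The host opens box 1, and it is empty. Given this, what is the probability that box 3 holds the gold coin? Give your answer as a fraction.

Condition on the true location of the gold coin.
If it is in box 1 (prior 1/4): the host opened box 1, so this case is ruled out; weight (1/4)·0 = 0.
If it is in any of boxes 2, 3, and 4 (prior 1/4 each): box 1 is the lowest-numbered option available, probability 1; weight (1/4)·1 = 1/4 each.
The weights sum to 3/4.
So P(the gold coin in box 3 | the host opened box 1) = (1/4) / (3/4) = 1/3.

1/3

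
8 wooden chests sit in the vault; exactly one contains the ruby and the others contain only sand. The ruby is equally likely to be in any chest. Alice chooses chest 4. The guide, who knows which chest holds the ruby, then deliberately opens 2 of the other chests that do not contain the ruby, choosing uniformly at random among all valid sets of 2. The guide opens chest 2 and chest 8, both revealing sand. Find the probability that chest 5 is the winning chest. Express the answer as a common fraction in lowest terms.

Condition on the true location of the ruby.
If it is in any of chests 1, 3, 5, 6, and 7 (prior 1/8 each): the guide has 15 equally likely choices, so probability 1/15; weight (1/8)·(1/15) = 1/120 each.
If it is in either of chests 2 and 8 (prior 1/8 each): that chest was opened and seen not to hold the prize — ruled out; weight (1/8)·0 = 0 each.
If it is in chest 4 (prior 1/8): the guide has 21 equally likely choices, so probability 1/21; weight (1/8)·(1/21) = 1/168.
The weights sum to 1/21.
So P(the ruby in chest 5 | the guide opened chest 2 and chest 8) = (1/120) / (1/21) = 7/40.

7/40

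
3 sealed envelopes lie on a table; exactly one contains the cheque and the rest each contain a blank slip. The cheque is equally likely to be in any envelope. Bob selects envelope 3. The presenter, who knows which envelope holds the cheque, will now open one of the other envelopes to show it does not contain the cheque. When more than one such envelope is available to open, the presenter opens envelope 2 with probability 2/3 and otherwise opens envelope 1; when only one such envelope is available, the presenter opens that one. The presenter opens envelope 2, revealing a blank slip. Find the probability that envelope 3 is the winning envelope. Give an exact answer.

Condition on the true location of the cheque.
If it is in envelope 1 (prior 1/3): only envelope 2 is available, probability 1; weight (1/3)·1 = 1/3.
If it is in envelope 2 (prior 1/3): the presenter opened envelope 2, so this case is ruled out; weight (1/3)·0 = 0.
If it is in envelope 3 (prior 1/3): envelope 2 is available, opened with probability 2/3; weight (1/3)·(2/3) = 2/9.
The weights sum to 5/9.
So P(the cheque in envelope 3 | the presenter opened envelope 2) = (2/9) / (5/9) = 2/5.

2/5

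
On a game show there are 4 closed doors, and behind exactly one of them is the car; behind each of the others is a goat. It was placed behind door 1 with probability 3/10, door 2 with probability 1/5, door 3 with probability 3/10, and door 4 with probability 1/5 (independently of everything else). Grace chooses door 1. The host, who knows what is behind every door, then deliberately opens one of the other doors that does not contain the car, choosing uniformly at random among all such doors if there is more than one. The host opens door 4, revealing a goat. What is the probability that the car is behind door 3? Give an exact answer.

3/7

Apply Bayes' rule, conditioning on where the car actually is.
If it is behind door 1 (prior 3/10): the host has 3 equally likely choices, so probability 1/3; weight (3/10)·(1/3) = 1/10.
If it is behind door 2 (prior 1/5): the host has 2 equally likely choices, so probability 1/2; weight (1/5)·(1/2) = 1/10.
If it is behind door 3 (prior 3/10): the host has 2 equally likely choices, so probability 1/2; weight (3/10)·(1/2) = 3/20.
If it is behind door 4 (prior 1/5): the host opened door 4, so this case is ruled out; weight (1/5)·0 = 0.
The weights sum to 7/20.
So P(the car behind door 3 | the host opened door 4) = (3/20) / (7/20) = 3/7.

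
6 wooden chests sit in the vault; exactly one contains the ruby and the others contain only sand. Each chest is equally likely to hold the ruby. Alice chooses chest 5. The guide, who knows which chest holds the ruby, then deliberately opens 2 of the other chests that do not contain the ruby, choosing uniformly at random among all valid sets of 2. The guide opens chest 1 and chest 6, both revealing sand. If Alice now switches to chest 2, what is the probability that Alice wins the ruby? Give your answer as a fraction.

Consider each possible location of the ruby in turn.
If it is in either of chests 1 and 6 (prior 1/6 each): that chest was opened and seen not to hold the prize — ruled out; weight (1/6)·0 = 0 each.
If it is in any of chests 2, 3, and 4 (prior 1/6 each): the guide has 6 equally likely choices, so probability 1/6; weight (1/6)·(1/6) = 1/36 each.
If it is in chest 5 (prior 1/6): the guide has 10 equally likely choices, so probability 1/10; weight (1/6)·(1/10) = 1/60.
The weights sum to 1/10.
So P(the ruby in chest 2 | the guide opened chest 1 and chest 6) = (1/36) / (1/10) = 5/18.

5/18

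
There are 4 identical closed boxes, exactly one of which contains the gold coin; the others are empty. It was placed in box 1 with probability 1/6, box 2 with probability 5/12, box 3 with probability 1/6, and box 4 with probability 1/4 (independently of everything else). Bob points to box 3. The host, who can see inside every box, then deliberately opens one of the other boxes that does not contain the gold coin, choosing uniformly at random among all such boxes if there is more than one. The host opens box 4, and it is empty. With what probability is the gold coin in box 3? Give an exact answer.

4/25

Consider each possible location of the gold coin in turn.
If it is in box 1 (prior 1/6): the host has 2 equally likely choices, so probability 1/2; weight (1/6)·(1/2) = 1/12.
If it is in box 2 (prior 5/12): the host has 2 equally likely choices, so probability 1/2; weight (5/12)·(1/2) = 5/24.
If it is in box 3 (prior 1/6): the host has 3 equally likely choices, so probability 1/3; weight (1/6)·(1/3) = 1/18.
If it is in box 4 (prior 1/4): the host opened box 4, so this case is ruled out; weight (1/4)·0 = 0.
The weights sum to 25/72.
So P(the gold coin in box 3 | the host opened box 4) = (1/18) / (25/72) = 4/25.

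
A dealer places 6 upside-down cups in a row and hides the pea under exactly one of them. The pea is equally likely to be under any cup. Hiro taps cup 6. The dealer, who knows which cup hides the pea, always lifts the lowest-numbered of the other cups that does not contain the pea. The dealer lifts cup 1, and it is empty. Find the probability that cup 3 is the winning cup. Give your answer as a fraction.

1/5

Condition on the true location of the pea.
If it is under cup 1 (prior 1/6): the dealer opened cup 1, so this case is ruled out; weight (1/6)·0 = 0.
If it is under any of cups 2, 3, 4, 5, and 6 (prior 1/6 each): cup 1 is the lowest-numbered option available, probability 1; weight (1/6)·1 = 1/6 each.
The weights sum to 5/6.
So P(the pea under cup 3 | the dealer opened cup 1) = (1/6) / (5/6) = 1/5.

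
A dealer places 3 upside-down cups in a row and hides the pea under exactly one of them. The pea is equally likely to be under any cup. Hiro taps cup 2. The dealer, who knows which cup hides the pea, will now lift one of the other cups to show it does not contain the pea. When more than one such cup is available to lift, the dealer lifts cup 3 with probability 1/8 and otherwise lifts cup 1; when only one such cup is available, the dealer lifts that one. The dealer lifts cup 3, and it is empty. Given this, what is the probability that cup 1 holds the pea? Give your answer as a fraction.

Condition on the true location of the pea.
If it is under cup 1 (prior 1/3): only cup 3 is available, probability 1; weight (1/3)·1 = 1/3.
If it is under cup 2 (prior 1/3): cup 3 is available, opened with probability 1/8; weight (1/3)·(1/8) = 1/24.
If it is under cup 3 (prior 1/3): the dealer opened cup 3, so this case is ruled out; weight (1/3)·0 = 0.
The weights sum to 3/8.
So P(the pea under cup 1 | the dealer opened cup 3) = (1/3) / (3/8) = 8/9.

8/9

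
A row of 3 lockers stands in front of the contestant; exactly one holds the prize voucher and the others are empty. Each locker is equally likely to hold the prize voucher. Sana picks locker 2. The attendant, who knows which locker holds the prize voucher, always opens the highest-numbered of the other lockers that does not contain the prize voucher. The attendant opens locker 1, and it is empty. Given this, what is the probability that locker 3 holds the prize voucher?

1

Apply Bayes' rule, conditioning on where the prize voucher actually is.
If it is in locker 1 (prior 1/3): the attendant opened locker 1, so this case is ruled out; weight (1/3)·0 = 0.
If it is in locker 2 (prior 1/3): the attendant would have opened locker 3 instead, probability 0; weight (1/3)·0 = 0.
If it is in locker 3 (prior 1/3): locker 1 is the highest-numbered option available, probability 1; weight (1/3)·1 = 1/3.
The weights sum to 1/3.
So P(the prize voucher in locker 3 | the attendant opened locker 1) = (1/3) / (1/3) = 1.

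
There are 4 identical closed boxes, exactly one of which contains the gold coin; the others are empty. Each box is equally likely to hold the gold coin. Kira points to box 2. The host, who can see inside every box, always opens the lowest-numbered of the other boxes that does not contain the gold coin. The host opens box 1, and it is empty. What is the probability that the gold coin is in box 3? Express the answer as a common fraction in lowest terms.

Consider each possible location of the gold coin in turn.
If it is in box 1 (prior 1/4): the host opened box 1, so this case is ruled out; weight (1/4)·0 = 0.
If it is in any of boxes 2, 3, and 4 (prior 1/4 each): box 1 is the lowest-numbered option available, probability 1; weight (1/4)·1 = 1/4 each.
The weights sum to 3/4.
So P(the gold coin in box 3 | the host opened box 1) = (1/4) / (3/4) = 1/3.

1/3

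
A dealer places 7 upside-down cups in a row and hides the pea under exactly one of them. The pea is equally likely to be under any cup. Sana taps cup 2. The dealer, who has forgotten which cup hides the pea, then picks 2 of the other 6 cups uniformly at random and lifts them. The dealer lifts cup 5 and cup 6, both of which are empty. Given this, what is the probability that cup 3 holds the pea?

Because the dealer chose which cups to lift without knowing where the pea is, the choice is independent of the prize location. Learning that none of the 2 opened cups holds the pea simply rules out those 2 locations and leaves the remaining 5 cups still equally likely by symmetry.
So P(the pea under cup 3) = 1/5.

1/5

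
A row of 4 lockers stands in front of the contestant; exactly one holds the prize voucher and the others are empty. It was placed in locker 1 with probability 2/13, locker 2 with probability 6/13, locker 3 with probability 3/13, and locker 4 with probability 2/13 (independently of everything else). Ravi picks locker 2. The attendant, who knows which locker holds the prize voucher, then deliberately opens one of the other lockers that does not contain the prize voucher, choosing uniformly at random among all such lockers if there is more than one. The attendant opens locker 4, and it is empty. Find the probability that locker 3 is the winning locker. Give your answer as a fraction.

1/3

Condition on the true location of the prize voucher.
If it is in locker 1 (prior 2/13): the attendant has 2 equally likely choices, so probability 1/2; weight (2/13)·(1/2) = 1/13.
If it is in locker 2 (prior 6/13): the attendant has 3 equally likely choices, so probability 1/3; weight (6/13)·(1/3) = 2/13.
If it is in locker 3 (prior 3/13): the attendant has 2 equally likely choices, so probability 1/2; weight (3/13)·(1/2) = 3/26.
If it is in locker 4 (prior 2/13): the attendant opened locker 4, so this case is ruled out; weight (2/13)·0 = 0.
The weights sum to 9/26.
So P(the prize voucher in locker 3 | the attendant opened locker 4) = (3/26) / (9/26) = 1/3.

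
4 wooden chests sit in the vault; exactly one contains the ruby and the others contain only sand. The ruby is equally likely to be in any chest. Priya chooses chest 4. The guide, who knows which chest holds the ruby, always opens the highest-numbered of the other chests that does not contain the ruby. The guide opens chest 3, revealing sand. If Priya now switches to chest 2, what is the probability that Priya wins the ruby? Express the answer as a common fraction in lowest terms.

1/3

Consider each possible location of the ruby in turn.
If it is in any of chests 1, 2, and 4 (prior 1/4 each): chest 3 is the highest-numbered option available, probability 1; weight (1/4)·1 = 1/4 each.
If it is in chest 3 (prior 1/4): the guide opened chest 3, so this case is ruled out; weight (1/4)·0 = 0.
The weights sum to 3/4.
So P(the ruby in chest 2 | the guide opened chest 3) = (1/4) / (3/4) = 1/3.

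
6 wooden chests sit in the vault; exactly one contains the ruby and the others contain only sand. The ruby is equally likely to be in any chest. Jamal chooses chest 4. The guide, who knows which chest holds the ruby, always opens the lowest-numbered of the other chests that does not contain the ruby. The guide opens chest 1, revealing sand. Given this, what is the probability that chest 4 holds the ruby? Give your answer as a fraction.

1/5

Condition on the true location of the ruby.
If it is in chest 1 (prior 1/6): the guide opened chest 1, so this case is ruled out; weight (1/6)·0 = 0.
If it is in any of chests 2, 3, 4, 5, and 6 (prior 1/6 each): chest 1 is the lowest-numbered option available, probability 1; weight (1/6)·1 = 1/6 each.
The weights sum to 5/6.
So P(the ruby in chest 4 | the guide opened chest 1) = (1/6) / (5/6) = 1/5.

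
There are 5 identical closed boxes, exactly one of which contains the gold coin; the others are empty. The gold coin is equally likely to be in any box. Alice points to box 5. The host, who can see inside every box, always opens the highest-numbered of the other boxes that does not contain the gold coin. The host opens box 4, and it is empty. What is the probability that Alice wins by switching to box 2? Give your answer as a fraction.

Apply Bayes' rule, conditioning on where the gold coin actually is.
If it is in any of boxes 1, 2, 3, and 5 (prior 1/5 each): box 4 is the highest-numbered option available, probability 1; weight (1/5)·1 = 1/5 each.
If it is in box 4 (prior 1/5): the host opened box 4, so this case is ruled out; weight (1/5)·0 = 0.
The weights sum to 4/5.
So P(the gold coin in box 2 | the host opened box 4) = (1/5) / (4/5) = 1/4.

1/4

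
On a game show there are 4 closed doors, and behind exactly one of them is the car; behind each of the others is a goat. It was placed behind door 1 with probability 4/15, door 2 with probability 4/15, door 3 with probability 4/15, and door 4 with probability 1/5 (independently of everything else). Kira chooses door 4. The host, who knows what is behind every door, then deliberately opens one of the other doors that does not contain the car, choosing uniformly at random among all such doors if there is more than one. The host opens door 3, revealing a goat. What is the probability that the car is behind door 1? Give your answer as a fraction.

Consider each possible location of the car in turn.
If it is behind either of doors 1 and 2 (prior 4/15 each): the host has 2 equally likely choices, so probability 1/2; weight (4/15)·(1/2) = 2/15 each.
If it is behind door 3 (prior 4/15): the host opened door 3, so this case is ruled out; weight (4/15)·0 = 0.
If it is behind door 4 (prior 1/5): the host has 3 equally likely choices, so probability 1/3; weight (1/5)·(1/3) = 1/15.
The weights sum to 1/3.
So P(the car behind door 1 | the host opened door 3) = (2/15) / (1/3) = 2/5.

2/5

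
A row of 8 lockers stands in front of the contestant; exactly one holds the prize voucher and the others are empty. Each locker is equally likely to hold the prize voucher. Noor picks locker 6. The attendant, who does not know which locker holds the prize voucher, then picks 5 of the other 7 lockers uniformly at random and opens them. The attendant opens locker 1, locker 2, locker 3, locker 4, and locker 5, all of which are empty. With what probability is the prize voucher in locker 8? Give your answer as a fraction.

Because the attendant chose which lockers to open without knowing where the prize voucher is, the choice is independent of the prize location. Learning that none of the 5 opened lockers holds the prize voucher simply rules out those 5 locations and leaves the remaining 3 lockers still equally likely by symmetry.
So P(the prize voucher in locker 8) = 1/3.

1/3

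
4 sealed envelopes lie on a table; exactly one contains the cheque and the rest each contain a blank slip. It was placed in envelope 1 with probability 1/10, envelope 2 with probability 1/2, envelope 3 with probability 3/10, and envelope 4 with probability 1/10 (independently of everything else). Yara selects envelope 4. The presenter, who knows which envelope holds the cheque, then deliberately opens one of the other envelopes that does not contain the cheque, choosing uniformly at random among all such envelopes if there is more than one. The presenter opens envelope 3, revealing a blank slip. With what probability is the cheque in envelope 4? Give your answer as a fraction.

1/10

Condition on the true location of the cheque.
If it is in envelope 1 (prior 1/10): the presenter has 2 equally likely choices, so probability 1/2; weight (1/10)·(1/2) = 1/20.
If it is in envelope 2 (prior 1/2): the presenter has 2 equally likely choices, so probability 1/2; weight (1/2)·(1/2) = 1/4.
If it is in envelope 3 (prior 3/10): the presenter opened envelope 3, so this case is ruled out; weight (3/10)·0 = 0.
If it is in envelope 4 (prior 1/10): the presenter has 3 equally likely choices, so probability 1/3; weight (1/10)·(1/3) = 1/30.
The weights sum to 1/3.
So P(the cheque in envelope 4 | the presenter opened envelope 3) = (1/30) / (1/3) = 1/10.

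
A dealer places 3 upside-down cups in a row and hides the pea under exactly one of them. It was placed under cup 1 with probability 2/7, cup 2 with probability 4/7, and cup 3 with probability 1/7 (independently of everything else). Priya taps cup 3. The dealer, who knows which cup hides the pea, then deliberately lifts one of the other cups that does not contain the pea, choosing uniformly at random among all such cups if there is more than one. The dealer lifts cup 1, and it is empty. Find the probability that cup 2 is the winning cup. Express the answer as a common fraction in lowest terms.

Apply Bayes' rule, conditioning on where the pea actually is.
If it is under cup 1 (prior 2/7): the dealer opened cup 1, so this case is ruled out; weight (2/7)·0 = 0.
If it is under cup 2 (prior 4/7): the dealer has no choice, probability 1; weight (4/7)·1 = 4/7.
If it is under cup 3 (prior 1/7): the dealer has 2 equally likely choices, so probability 1/2; weight (1/7)·(1/2) = 1/14.
The weights sum to 9/14.
So P(the pea under cup 2 | the dealer opened cup 1) = (4/7) / (9/14) = 8/9.

8/9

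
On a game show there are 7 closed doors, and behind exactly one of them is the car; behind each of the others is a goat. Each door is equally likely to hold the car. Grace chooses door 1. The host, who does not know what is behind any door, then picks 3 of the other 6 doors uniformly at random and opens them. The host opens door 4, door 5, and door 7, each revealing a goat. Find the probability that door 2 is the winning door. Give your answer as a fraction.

1/4

Because the host chose which doors to open without knowing where the car is, the choice is independent of the prize location. Learning that none of the 3 opened doors holds the car simply rules out those 3 locations and leaves the remaining 4 doors still equally likely by symmetry.
So P(the car behind door 2) = 1/4.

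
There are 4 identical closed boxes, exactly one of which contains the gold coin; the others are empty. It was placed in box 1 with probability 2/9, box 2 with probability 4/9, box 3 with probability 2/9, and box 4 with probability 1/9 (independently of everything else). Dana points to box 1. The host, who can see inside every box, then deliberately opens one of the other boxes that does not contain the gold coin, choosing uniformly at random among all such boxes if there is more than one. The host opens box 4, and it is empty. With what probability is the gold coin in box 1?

2/11

Consider each possible location of the gold coin in turn.
If it is in box 1 (prior 2/9): the host has 3 equally likely choices, so probability 1/3; weight (2/9)·(1/3) = 2/27.
If it is in box 2 (prior 4/9): the host has 2 equally likely choices, so probability 1/2; weight (4/9)·(1/2) = 2/9.
If it is in box 3 (prior 2/9): the host has 2 equally likely choices, so probability 1/2; weight (2/9)·(1/2) = 1/9.
If it is in box 4 (prior 1/9): the host opened box 4, so this case is ruled out; weight (1/9)·0 = 0.
The weights sum to 11/27.
So P(the gold coin in box 1 | the host opened box 4) = (2/27) / (11/27) = 2/11.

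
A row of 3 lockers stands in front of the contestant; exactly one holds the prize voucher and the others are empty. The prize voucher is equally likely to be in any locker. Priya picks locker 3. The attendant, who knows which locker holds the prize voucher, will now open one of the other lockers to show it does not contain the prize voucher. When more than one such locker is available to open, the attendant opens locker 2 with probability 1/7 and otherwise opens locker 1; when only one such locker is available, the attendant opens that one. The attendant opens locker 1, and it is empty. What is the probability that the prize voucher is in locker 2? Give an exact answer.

Apply Bayes' rule, conditioning on where the prize voucher actually is.
If it is in locker 1 (prior 1/3): the attendant opened locker 1, so this case is ruled out; weight (1/3)·0 = 0.
If it is in locker 2 (prior 1/3): only locker 1 is available, probability 1; weight (1/3)·1 = 1/3.
If it is in locker 3 (prior 1/3): locker 2 is available but not opened, probability 6/7; weight (1/3)·(6/7) = 2/7.
The weights sum to 13/21.
So P(the prize voucher in locker 2 | the attendant opened locker 1) = (1/3) / (13/21) = 7/13.

7/13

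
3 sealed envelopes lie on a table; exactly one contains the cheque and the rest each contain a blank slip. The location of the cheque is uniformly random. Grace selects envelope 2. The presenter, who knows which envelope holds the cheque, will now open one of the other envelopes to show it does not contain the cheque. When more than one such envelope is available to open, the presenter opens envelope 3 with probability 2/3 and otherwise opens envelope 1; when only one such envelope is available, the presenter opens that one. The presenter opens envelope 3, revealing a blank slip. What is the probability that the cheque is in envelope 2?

Consider each possible location of the cheque in turn.
If it is in envelope 1 (prior 1/3): only envelope 3 is available, probability 1; weight (1/3)·1 = 1/3.
If it is in envelope 2 (prior 1/3): envelope 3 is available, opened with probability 2/3; weight (1/3)·(2/3) = 2/9.
If it is in envelope 3 (prior 1/3): the presenter opened envelope 3, so this case is ruled out; weight (1/3)·0 = 0.
The weights sum to 5/9.
So P(the cheque in envelope 2 | the presenter opened envelope 3) = (2/9) / (5/9) = 2/5.

2/5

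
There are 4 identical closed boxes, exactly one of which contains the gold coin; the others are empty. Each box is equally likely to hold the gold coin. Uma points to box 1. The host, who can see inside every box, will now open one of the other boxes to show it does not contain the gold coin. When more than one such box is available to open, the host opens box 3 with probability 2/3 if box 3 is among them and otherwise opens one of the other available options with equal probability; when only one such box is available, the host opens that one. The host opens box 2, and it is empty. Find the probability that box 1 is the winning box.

1/6

Consider each possible location of the gold coin in turn.
If it is in box 1 (prior 1/4): box 3 is available but not opened; box 2 gets probability (1 − 2/3)/2 = 1/6; weight (1/4)·(1/6) = 1/24.
If it is in box 2 (prior 1/4): the host opened box 2, so this case is ruled out; weight (1/4)·0 = 0.
If it is in box 3 (prior 1/4): box 3 holds the prize so is unavailable; the host chooses uniformly among the 2 others, probability 1/2; weight (1/4)·(1/2) = 1/8.
If it is in box 4 (prior 1/4): box 3 is available but not opened, probability 1/3; weight (1/4)·(1/3) = 1/12.
The weights sum to 1/4.
So P(the gold coin in box 1 | the host opened box 2) = (1/24) / (1/4) = 1/6.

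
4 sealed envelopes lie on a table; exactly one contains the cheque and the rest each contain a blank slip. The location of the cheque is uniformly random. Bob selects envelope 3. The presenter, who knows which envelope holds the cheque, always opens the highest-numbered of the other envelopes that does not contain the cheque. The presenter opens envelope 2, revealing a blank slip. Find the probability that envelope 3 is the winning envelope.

Consider each possible location of the cheque in turn.
If it is in either of envelopes 1 and 3 (prior 1/4 each): the presenter would have opened envelope 4 instead, probability 0; weight (1/4)·0 = 0 each.
If it is in envelope 2 (prior 1/4): the presenter opened envelope 2, so this case is ruled out; weight (1/4)·0 = 0.
If it is in envelope 4 (prior 1/4): envelope 2 is the highest-numbered option available, probability 1; weight (1/4)·1 = 1/4.
The weights sum to 1/4.
So P(the cheque in envelope 3 | the presenter opened envelope 2) = 0 / (1/4) = 0.

0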